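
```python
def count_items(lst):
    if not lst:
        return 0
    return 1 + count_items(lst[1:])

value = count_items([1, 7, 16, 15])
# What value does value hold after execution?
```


count_items([1, 7, 16, 15])
= 1 + count_items([7, 16, 15])
= 1 + 1 + count_items([16, 15])
= 1 + 1 + 1 + count_items([15])
= 1 + 1 + 1 + 1 + count_items([])
= 1 + 1 + 1 + 1 + 0
= 4


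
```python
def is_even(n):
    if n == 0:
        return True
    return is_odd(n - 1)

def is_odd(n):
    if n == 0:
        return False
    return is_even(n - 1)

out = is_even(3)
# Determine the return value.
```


is_even(3)
= is_odd(2)
= is_even(1)
= is_odd(0)
n == 0: return False
= False


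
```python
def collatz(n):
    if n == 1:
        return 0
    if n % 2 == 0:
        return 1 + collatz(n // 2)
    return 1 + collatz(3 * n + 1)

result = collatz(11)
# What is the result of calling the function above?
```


collatz(11)
11 is odd -> 3*11+1 = 34 -> collatz(34)
34 is even -> collatz(17)
17 is odd -> 3*17+1 = 52 -> collatz(52)
52 is even -> collatz(26)
26 is even -> collatz(13)
13 is odd -> 3*13+1 = 40 -> collatz(40)
40 is even -> collatz(20)
20 is even -> collatz(10)
10 is even -> collatz(5)
5 is odd -> 3*5+1 = 16 -> collatz(16)
16 is even -> collatz(8)
8 is even -> collatz(4)
4 is even -> collatz(2)
2 is even -> collatz(1)
Reached 1 after 14 steps
= 14


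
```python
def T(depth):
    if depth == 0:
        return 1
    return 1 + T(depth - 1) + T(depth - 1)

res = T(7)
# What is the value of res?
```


T(7)
= 1 + T(6) + T(6)
= 1 + 2 * T(6)
T(k) = 2^(k+1) - 1
T(0) = 1
T(1) = 3
T(2) = 7
T(3) = 15
T(4) = 31
T(7) = 2^8 - 1 = 255


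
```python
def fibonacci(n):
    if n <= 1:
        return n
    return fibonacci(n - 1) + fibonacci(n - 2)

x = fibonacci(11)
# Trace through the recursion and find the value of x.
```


fibonacci(11)
= fibonacci(10) + fibonacci(9)
= (fibonacci(9) + fibonacci(8)) + fibonacci(9)
Computing bottom-up: fibonacci(0)=0, fibonacci(1)=1, fibonacci(2)=1, fibonacci(3)=2, fibonacci(4)=3, fibonacci(5)=5, fibonacci(6)=8, fibonacci(7)=13, fibonacci(8)=21, fibonacci(9)=34, fibonacci(10)=55, fibonacci(11)=89
= 89


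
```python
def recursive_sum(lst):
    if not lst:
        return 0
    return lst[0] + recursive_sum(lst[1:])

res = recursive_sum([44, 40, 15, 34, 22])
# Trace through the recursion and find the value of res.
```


recursive_sum([44, 40, 15, 34, 22])
= 44 + recursive_sum([40, 15, 34, 22])
= 44 + 40 + recursive_sum([15, 34, 22])
= 44 + 40 + 15 + recursive_sum([34, 22])
= 44 + 40 + 15 + 34 + recursive_sum([22])
= 44 + 40 + 15 + 34 + 22 + recursive_sum([])
= 44 + 40 + 15 + 34 + 22 + 0
= 155


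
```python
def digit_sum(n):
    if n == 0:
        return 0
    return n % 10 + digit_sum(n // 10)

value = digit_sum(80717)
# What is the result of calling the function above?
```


digit_sum(80717)
= 7 + digit_sum(8071)
= 7 + 1 + digit_sum(807)
= 7 + 1 + 7 + digit_sum(80)
= 7 + 1 + 7 + 0 + digit_sum(8)
= 7 + 1 + 7 + 0 + 8 + digit_sum(0)
= 7 + 1 + 7 + 0 + 8 + 0
= 23


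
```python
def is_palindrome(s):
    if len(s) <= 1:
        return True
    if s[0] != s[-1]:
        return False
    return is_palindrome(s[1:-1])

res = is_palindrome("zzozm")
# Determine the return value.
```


is_palindrome("zzozm")
"zzozm": s[0]='z' != s[-1]='m' -> False
= False


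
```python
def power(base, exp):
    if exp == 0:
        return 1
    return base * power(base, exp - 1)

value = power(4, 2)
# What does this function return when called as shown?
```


power(4, 2)
= 4 * power(4, 1)
= 4 * 4 * power(4, 0)
= 4 * 4 * 1
= 16


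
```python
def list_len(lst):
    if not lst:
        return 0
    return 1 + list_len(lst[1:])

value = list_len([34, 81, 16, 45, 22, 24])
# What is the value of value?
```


list_len([34, 81, 16, 45, 22, 24])
= 1 + list_len([81, 16, 45, 22, 24])
= 1 + 1 + list_len([16, 45, 22, 24])
= 1 + 1 + 1 + list_len([45, 22, 24])
= 1 + 1 + 1 + 1 + list_len([22, 24])
= 1 + 1 + 1 + 1 + 1 + list_len([24])
= 1 + 1 + 1 + 1 + 1 + 1 + list_len([])
= 1 + 1 + 1 + 1 + 1 + 1 + 0
= 6


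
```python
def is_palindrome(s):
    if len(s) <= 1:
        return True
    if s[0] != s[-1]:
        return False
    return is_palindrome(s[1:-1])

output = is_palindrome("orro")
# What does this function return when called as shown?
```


is_palindrome("orro")
"orro": s[0]='o' == s[-1]='o' -> is_palindrome("rr")
"rr": s[0]='r' == s[-1]='r' -> is_palindrome("")
"": len <= 1 -> True
= True


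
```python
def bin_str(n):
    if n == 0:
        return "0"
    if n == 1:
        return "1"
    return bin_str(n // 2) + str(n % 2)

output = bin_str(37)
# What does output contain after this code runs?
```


bin_str(37)
= bin_str(18) + "1"
= bin_str(9) + "0" + "1"
= bin_str(4) + "1" + "0" + "1"
= bin_str(2) + "0" + "1" + "0" + "1"
= bin_str(1) + "0" + "0" + "1" + "0" + "1"
= "1" + "0" + "0" + "1" + "0" + "1"
= "100101"


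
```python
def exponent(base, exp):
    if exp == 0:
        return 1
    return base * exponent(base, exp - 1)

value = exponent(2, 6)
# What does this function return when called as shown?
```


exponent(2, 6)
= 2 * exponent(2, 5)
= 2 * 2 * exponent(2, 4)
= 2 * 2 * 2 * exponent(2, 3)
= 2 * 2 * 2 * 2 * exponent(2, 2)
= 2 * 2 * 2 * 2 * 2 * exponent(2, 1)
= 2 * 2 * 2 * 2 * 2 * 2 * exponent(2, 0)
= 2 * 2 * 2 * 2 * 2 * 2 * 1
= 64


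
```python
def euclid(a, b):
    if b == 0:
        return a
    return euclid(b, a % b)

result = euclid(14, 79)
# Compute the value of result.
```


euclid(14, 79)
= euclid(79, 14 % 79) = euclid(79, 14)
= euclid(14, 79 % 14) = euclid(14, 9)
= euclid(9, 14 % 9) = euclid(9, 5)
= euclid(5, 9 % 5) = euclid(5, 4)
= euclid(4, 5 % 4) = euclid(4, 1)
= euclid(1, 4 % 1) = euclid(1, 0)
b == 0, return a = 1


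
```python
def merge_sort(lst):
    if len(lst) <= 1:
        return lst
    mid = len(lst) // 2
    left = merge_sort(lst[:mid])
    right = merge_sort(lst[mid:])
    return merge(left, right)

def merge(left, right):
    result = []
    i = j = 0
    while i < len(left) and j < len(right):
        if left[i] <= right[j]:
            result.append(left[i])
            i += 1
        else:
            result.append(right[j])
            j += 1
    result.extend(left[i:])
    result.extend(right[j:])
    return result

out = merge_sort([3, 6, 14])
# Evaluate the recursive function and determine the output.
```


merge_sort([3, 6, 14])
Split into [3] and [6, 14]
Left sorted: [3]
Right sorted: [6, 14]
Merge [3] and [6, 14]
= [3, 6, 14]


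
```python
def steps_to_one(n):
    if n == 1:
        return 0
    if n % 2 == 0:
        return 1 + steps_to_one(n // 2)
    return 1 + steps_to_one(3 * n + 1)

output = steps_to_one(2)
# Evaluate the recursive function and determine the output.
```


steps_to_one(2)
2 is even -> steps_to_one(1)
Reached 1 after 1 steps
= 1


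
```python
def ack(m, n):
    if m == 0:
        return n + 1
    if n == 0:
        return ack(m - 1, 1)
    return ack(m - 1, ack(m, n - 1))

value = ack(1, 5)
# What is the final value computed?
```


ack(1, 5)
= ack(0, ack(1, 4))
First compute ack(1, 4) = 6
= ack(0, 6)
= 7


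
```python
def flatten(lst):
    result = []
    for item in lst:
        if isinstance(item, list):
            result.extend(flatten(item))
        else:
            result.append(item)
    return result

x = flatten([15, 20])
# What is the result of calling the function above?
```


flatten([15, 20])
Processing each element:
  15 is not a list -> append 15
  20 is not a list -> append 20
= [15, 20]


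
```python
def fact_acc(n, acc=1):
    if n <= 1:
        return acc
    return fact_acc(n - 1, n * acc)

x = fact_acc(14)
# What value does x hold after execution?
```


fact_acc(14, 1)
= fact_acc(13, 14 * 1) = fact_acc(13, 14)
= fact_acc(12, 13 * 14) = fact_acc(12, 182)
= fact_acc(11, 12 * 182) = fact_acc(11, 2184)
= fact_acc(10, 11 * 2184) = fact_acc(10, 24024)
= fact_acc(9, 10 * 24024) = fact_acc(9, 240240)
= fact_acc(8, 9 * 240240) = fact_acc(8, 2162160)
= fact_acc(7, 8 * 2162160) = fact_acc(7, 17297280)
= fact_acc(6, 7 * 17297280) = fact_acc(6, 121080960)
= fact_acc(5, 6 * 121080960) = fact_acc(5, 726485760)
= fact_acc(4, 5 * 726485760) = fact_acc(4, 3632428800)
= fact_acc(3, 4 * 3632428800) = fact_acc(3, 14529715200)
= fact_acc(2, 3 * 14529715200) = fact_acc(2, 43589145600)
= fact_acc(1, 2 * 43589145600) = fact_acc(1, 87178291200)
n <= 1, return acc = 87178291200


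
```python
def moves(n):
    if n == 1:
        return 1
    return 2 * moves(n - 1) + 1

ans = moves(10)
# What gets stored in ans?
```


moves(10)
= 2 * moves(9) + 1
= 2 * (2 * moves(8) + 1) + 1
= 2 * (2 * (2 * moves(7) + 1) + 1) + 1
= 2 * (2 * (2 * (2 * moves(6) + 1) + 1) + 1) + 1
= 2 * (2 * (2 * (2 * (2 * moves(5) + 1) + 1) + 1) + 1) + 1
= 2 * (2 * (2 * (2 * (2 * (2 * moves(4) + 1) + 1) + 1) + 1) + 1) + 1
= 2 * (2 * (2 * (2 * (2 * (2 * (2 * moves(3) + 1) + 1) + 1) + 1) + 1) + 1) + 1
= 2 * (2 * (2 * (2 * (2 * (2 * (2 * (2 * moves(2) + 1) + 1) + 1) + 1) + 1) + 1) + 1) + 1
= 2 * (2 * (2 * (2 * (2 * (2 * (2 * (2 * (2 * moves(1) + 1) + 1) + 1) + 1) + 1) + 1) + 1) + 1) + 1
Now compute bottom-up:
moves(1) = 1
moves(2) = 2 * 1 + 1 = 3
moves(3) = 2 * 3 + 1 = 7
moves(4) = 2 * 7 + 1 = 15
moves(5) = 2 * 15 + 1 = 31
moves(6) = 2 * 31 + 1 = 63
moves(7) = 2 * 63 + 1 = 127
moves(8) = 2 * 127 + 1 = 255
moves(9) = 2 * 255 + 1 = 511
moves(10) = 2 * 511 + 1 = 1023
= 1023


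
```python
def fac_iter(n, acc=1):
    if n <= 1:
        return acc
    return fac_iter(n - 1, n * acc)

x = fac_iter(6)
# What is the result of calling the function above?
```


fac_iter(6, 1)
= fac_iter(5, 6 * 1) = fac_iter(5, 6)
= fac_iter(4, 5 * 6) = fac_iter(4, 30)
= fac_iter(3, 4 * 30) = fac_iter(3, 120)
= fac_iter(2, 3 * 120) = fac_iter(2, 360)
= fac_iter(1, 2 * 360) = fac_iter(1, 720)
n <= 1, return acc = 720


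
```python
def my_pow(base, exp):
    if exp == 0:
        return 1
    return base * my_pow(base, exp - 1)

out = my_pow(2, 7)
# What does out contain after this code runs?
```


my_pow(2, 7)
= 2 * my_pow(2, 6)
= 2 * 2 * my_pow(2, 5)
= 2 * 2 * 2 * my_pow(2, 4)
= 2 * 2 * 2 * 2 * my_pow(2, 3)
= 2 * 2 * 2 * 2 * 2 * my_pow(2, 2)
= 2 * 2 * 2 * 2 * 2 * 2 * my_pow(2, 1)
= 2 * 2 * 2 * 2 * 2 * 2 * 2 * my_pow(2, 0)
= 2 * 2 * 2 * 2 * 2 * 2 * 2 * 1
= 128


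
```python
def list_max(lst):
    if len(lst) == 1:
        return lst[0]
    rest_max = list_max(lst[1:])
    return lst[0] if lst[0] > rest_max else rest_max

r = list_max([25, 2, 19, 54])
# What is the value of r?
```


list_max([25, 2, 19, 54])
= compare 25 with list_max([2, 19, 54])
= compare 2 with list_max([19, 54])
= compare 19 with list_max([54])
Base: list_max([54]) = 54
compare 19 with 54: max = 54
compare 2 with 54: max = 54
compare 25 with 54: max = 54
= 54


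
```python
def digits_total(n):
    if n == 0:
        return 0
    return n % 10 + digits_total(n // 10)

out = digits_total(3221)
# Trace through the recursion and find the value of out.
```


digits_total(3221)
= 1 + digits_total(322)
= 1 + 2 + digits_total(32)
= 1 + 2 + 2 + digits_total(3)
= 1 + 2 + 2 + 3 + digits_total(0)
= 1 + 2 + 2 + 3 + 0
= 8


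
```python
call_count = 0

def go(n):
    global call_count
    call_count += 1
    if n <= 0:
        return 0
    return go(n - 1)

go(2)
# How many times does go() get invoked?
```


go(2) calls go(1) calls ... calls go(0)
Total calls: 2 + 1 (for base case) = 3


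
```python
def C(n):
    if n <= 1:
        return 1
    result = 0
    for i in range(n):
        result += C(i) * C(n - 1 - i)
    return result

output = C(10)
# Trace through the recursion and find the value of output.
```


C(10)
= sum of C(i) * C(10-1-i) for i in 0..9
First compute sub-values bottom-up:
  C(0) = 1, C(1) = 1
  C(2) = 1*1 + 1*1 = 2
  C(3) = 1*2 + 1*1 + 2*1 = 5
  C(4) = 1*5 + 1*2 + 2*1 + 5*1 = 14
  C(5) = 1*14 + 1*5 + 2*2 + 5*1 + 14*1 = 42
  C(6) = 1*42 + 1*14 + 2*5 + 5*2 + 14*1 + 42*1 = 132
  C(7) = 1*132 + 1*42 + 2*14 + 5*5 + 14*2 + 42*1 + 132*1 = 429
  C(8) = 1*429 + 1*132 + 2*42 + 5*14 + 14*5 + 42*2 + 132*1 + 429*1 = 1430
  C(9) = 1*1430 + 1*429 + 2*132 + 5*42 + 14*14 + 42*5 + 132*2 + 429*1 + 1430*1 = 4862
Now C(10):
  C(0)*C(9) = 1*4862 = 4862
  C(1)*C(8) = 1*1430 = 1430
  C(2)*C(7) = 2*429 = 858
  C(3)*C(6) = 5*132 = 660
  C(4)*C(5) = 14*42 = 588
  C(5)*C(4) = 42*14 = 588
  C(6)*C(3) = 132*5 = 660
  C(7)*C(2) = 429*2 = 858
  C(8)*C(1) = 1430*1 = 1430
  C(9)*C(0) = 4862*1 = 4862
= 4862 + 1430 + 858 + 660 + 588 + 588 + 660 + 858 + 1430 + 4862
= 16796


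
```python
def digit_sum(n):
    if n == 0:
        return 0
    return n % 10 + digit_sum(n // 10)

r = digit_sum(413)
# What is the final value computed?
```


digit_sum(413)
= 3 + digit_sum(41)
= 3 + 1 + digit_sum(4)
= 3 + 1 + 4 + digit_sum(0)
= 3 + 1 + 4 + 0
= 8


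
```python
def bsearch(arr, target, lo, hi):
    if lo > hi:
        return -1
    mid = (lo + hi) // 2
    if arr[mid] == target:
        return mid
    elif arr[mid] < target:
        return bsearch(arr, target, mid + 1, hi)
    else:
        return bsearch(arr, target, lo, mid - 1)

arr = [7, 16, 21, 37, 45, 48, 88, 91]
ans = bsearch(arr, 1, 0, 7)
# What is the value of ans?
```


bsearch(arr, 1, 0, 7)
lo=0, hi=7, mid=3, arr[mid]=37
37 > 1, search left half
lo=0, hi=2, mid=1, arr[mid]=16
16 > 1, search left half
lo=0, hi=0, mid=0, arr[mid]=7
7 > 1, search left half
lo > hi, target not found, return -1
= -1


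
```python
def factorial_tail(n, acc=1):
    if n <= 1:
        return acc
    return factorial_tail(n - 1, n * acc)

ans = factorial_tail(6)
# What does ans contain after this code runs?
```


factorial_tail(6, 1)
= factorial_tail(5, 6 * 1) = factorial_tail(5, 6)
= factorial_tail(4, 5 * 6) = factorial_tail(4, 30)
= factorial_tail(3, 4 * 30) = factorial_tail(3, 120)
= factorial_tail(2, 3 * 120) = factorial_tail(2, 360)
= factorial_tail(1, 2 * 360) = factorial_tail(1, 720)
n <= 1, return acc = 720


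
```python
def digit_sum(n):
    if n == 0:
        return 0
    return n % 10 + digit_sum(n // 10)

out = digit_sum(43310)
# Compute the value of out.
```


digit_sum(43310)
= 0 + digit_sum(4331)
= 0 + 1 + digit_sum(433)
= 0 + 1 + 3 + digit_sum(43)
= 0 + 1 + 3 + 3 + digit_sum(4)
= 0 + 1 + 3 + 3 + 4 + digit_sum(0)
= 0 + 1 + 3 + 3 + 4 + 0
= 11


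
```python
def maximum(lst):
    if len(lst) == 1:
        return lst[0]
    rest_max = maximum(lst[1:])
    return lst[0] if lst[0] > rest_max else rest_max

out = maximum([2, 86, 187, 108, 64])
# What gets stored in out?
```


maximum([2, 86, 187, 108, 64])
= compare 2 with maximum([86, 187, 108, 64])
= compare 86 with maximum([187, 108, 64])
= compare 187 with maximum([108, 64])
= compare 108 with maximum([64])
Base: maximum([64]) = 64
compare 108 with 64: max = 108
compare 187 with 108: max = 187
compare 86 with 187: max = 187
compare 2 with 187: max = 187
= 187


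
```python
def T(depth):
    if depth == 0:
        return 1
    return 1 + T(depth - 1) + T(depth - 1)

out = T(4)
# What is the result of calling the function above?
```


T(4)
= 1 + T(3) + T(3)
= 1 + 2 * T(3)
T(k) = 2^(k+1) - 1
T(0) = 1
T(1) = 3
T(2) = 7
T(3) = 15
T(4) = 31
T(4) = 2^5 - 1 = 31


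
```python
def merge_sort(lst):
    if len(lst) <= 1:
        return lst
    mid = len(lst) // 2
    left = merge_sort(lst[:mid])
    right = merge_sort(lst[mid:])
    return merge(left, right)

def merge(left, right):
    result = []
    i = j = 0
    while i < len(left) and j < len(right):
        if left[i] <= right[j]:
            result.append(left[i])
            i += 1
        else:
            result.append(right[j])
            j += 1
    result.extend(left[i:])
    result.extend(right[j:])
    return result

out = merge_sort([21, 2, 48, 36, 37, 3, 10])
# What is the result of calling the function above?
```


merge_sort([21, 2, 48, 36, 37, 3, 10])
Split into [21, 2, 48] and [36, 37, 3, 10]
Left sorted: [2, 21, 48]
Right sorted: [3, 10, 36, 37]
Merge [2, 21, 48] and [3, 10, 36, 37]
= [2, 3, 10, 21, 36, 37, 48]


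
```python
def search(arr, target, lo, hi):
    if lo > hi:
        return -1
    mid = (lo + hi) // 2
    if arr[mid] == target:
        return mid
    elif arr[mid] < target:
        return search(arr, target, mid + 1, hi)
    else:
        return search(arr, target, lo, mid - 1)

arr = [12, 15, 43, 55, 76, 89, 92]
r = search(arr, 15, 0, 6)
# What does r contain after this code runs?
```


search(arr, 15, 0, 6)
lo=0, hi=6, mid=3, arr[mid]=55
55 > 15, search left half
lo=0, hi=2, mid=1, arr[mid]=15
arr[1] == 15, found at index 1
= 1


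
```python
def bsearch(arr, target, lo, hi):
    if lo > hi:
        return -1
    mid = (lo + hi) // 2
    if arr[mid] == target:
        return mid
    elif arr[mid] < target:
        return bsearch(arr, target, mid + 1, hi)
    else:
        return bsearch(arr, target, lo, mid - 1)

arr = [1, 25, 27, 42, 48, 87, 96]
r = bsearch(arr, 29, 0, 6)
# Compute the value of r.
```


bsearch(arr, 29, 0, 6)
lo=0, hi=6, mid=3, arr[mid]=42
42 > 29, search left half
lo=0, hi=2, mid=1, arr[mid]=25
25 < 29, search right half
lo=2, hi=2, mid=2, arr[mid]=27
27 < 29, search right half
lo > hi, target not found, return -1
= -1


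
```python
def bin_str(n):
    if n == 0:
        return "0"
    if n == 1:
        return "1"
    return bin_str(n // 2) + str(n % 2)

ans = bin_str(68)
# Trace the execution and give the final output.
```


bin_str(68)
= bin_str(34) + "0"
= bin_str(17) + "0" + "0"
= bin_str(8) + "1" + "0" + "0"
= bin_str(4) + "0" + "1" + "0" + "0"
= bin_str(2) + "0" + "0" + "1" + "0" + "0"
= bin_str(1) + "0" + "0" + "0" + "1" + "0" + "0"
= "1" + "0" + "0" + "0" + "1" + "0" + "0"
= "1000100"


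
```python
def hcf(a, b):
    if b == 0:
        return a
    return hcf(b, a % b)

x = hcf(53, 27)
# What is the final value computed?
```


hcf(53, 27)
= hcf(27, 53 % 27) = hcf(27, 26)
= hcf(26, 27 % 26) = hcf(26, 1)
= hcf(1, 26 % 1) = hcf(1, 0)
b == 0, return a = 1


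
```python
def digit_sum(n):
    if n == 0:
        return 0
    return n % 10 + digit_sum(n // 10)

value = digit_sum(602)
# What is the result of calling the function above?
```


digit_sum(602)
= 2 + digit_sum(60)
= 2 + 0 + digit_sum(6)
= 2 + 0 + 6 + digit_sum(0)
= 2 + 0 + 6 + 0
= 8


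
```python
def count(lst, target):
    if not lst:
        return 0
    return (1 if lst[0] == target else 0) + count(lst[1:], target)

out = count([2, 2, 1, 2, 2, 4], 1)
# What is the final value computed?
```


count([2, 2, 1, 2, 2, 4], 1)
lst[0]=2 != 1: 0 + count([2, 1, 2, 2, 4], 1)
lst[0]=2 != 1: 0 + count([1, 2, 2, 4], 1)
lst[0]=1 == 1: 1 + count([2, 2, 4], 1)
lst[0]=2 != 1: 0 + count([2, 4], 1)
lst[0]=2 != 1: 0 + count([4], 1)
lst[0]=4 != 1: 0 + count([], 1)
= 1


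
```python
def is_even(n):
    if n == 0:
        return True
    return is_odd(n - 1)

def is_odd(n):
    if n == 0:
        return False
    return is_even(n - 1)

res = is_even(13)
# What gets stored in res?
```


is_even(13)
= is_odd(12)
= is_even(11)
= is_odd(10)
= is_even(9)
= is_odd(8)
= is_even(7)
= is_odd(6)
= is_even(5)
= is_odd(4)
= is_even(3)
= is_odd(2)
= is_even(1)
= is_odd(0)
n == 0: return False
= False


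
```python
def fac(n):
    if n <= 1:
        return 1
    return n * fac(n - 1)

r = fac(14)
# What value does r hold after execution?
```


fac(14)
= 14 * fac(13)
= 14 * 13 * fac(12)
= 14 * 13 * 12 * fac(11)
= 14 * 13 * 12 * 11 * fac(10)
= 14 * 13 * 12 * 11 * 10 * fac(9)
= 14 * 13 * 12 * 11 * 10 * 9 * fac(8)
= 14 * 13 * 12 * 11 * 10 * 9 * 8 * fac(7)
= 14 * 13 * 12 * 11 * 10 * 9 * 8 * 7 * fac(6)
= 14 * 13 * 12 * 11 * 10 * 9 * 8 * 7 * 6 * fac(5)
= 14 * 13 * 12 * 11 * 10 * 9 * 8 * 7 * 6 * 5 * fac(4)
= 14 * 13 * 12 * 11 * 10 * 9 * 8 * 7 * 6 * 5 * 4 * fac(3)
= 14 * 13 * 12 * 11 * 10 * 9 * 8 * 7 * 6 * 5 * 4 * 3 * fac(2)
= 14 * 13 * 12 * 11 * 10 * 9 * 8 * 7 * 6 * 5 * 4 * 3 * 2 * fac(1)
= 14 * 13 * 12 * 11 * 10 * 9 * 8 * 7 * 6 * 5 * 4 * 3 * 2 * 1
= 87178291200


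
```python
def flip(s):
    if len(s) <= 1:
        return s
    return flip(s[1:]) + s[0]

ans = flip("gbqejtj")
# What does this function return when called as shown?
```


flip("gbqejtj")
= flip("bqejtj") + "g"
= flip("qejtj") + "b" + "g"
= flip("ejtj") + "q" + "b" + "g"
= flip("jtj") + "e" + "q" + "b" + "g"
= flip("tj") + "j" + "e" + "q" + "b" + "g"
= flip("j") + "t" + "j" + "e" + "q" + "b" + "g"
= "j" + "t" + "j" + "e" + "q" + "b" + "g"
= "jtjeqbg"


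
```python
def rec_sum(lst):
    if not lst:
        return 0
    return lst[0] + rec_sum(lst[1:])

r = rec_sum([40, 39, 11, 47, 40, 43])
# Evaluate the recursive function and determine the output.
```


rec_sum([40, 39, 11, 47, 40, 43])
= 40 + rec_sum([39, 11, 47, 40, 43])
= 40 + 39 + rec_sum([11, 47, 40, 43])
= 40 + 39 + 11 + rec_sum([47, 40, 43])
= 40 + 39 + 11 + 47 + rec_sum([40, 43])
= 40 + 39 + 11 + 47 + 40 + rec_sum([43])
= 40 + 39 + 11 + 47 + 40 + 43 + rec_sum([])
= 40 + 39 + 11 + 47 + 40 + 43 + 0
= 220


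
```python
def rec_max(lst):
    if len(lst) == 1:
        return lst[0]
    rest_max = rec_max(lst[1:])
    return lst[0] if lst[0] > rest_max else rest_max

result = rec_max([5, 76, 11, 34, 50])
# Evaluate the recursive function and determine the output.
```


rec_max([5, 76, 11, 34, 50])
= compare 5 with rec_max([76, 11, 34, 50])
= compare 76 with rec_max([11, 34, 50])
= compare 11 with rec_max([34, 50])
= compare 34 with rec_max([50])
Base: rec_max([50]) = 50
compare 34 with 50: max = 50
compare 11 with 50: max = 50
compare 76 with 50: max = 76
compare 5 with 76: max = 76
= 76


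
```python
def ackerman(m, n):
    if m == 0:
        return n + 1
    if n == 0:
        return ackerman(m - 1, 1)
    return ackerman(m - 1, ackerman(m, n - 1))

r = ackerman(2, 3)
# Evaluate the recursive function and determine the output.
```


ackerman(2, 3)
= ackerman(1, ackerman(2, 2))
First compute ackerman(2, 2) = 7
= ackerman(1, 7)
= 9


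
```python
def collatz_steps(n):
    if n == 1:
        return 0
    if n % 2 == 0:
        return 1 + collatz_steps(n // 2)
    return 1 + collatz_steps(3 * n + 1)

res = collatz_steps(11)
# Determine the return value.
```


collatz_steps(11)
11 is odd -> 3*11+1 = 34 -> collatz_steps(34)
34 is even -> collatz_steps(17)
17 is odd -> 3*17+1 = 52 -> collatz_steps(52)
52 is even -> collatz_steps(26)
26 is even -> collatz_steps(13)
13 is odd -> 3*13+1 = 40 -> collatz_steps(40)
40 is even -> collatz_steps(20)
20 is even -> collatz_steps(10)
10 is even -> collatz_steps(5)
5 is odd -> 3*5+1 = 16 -> collatz_steps(16)
16 is even -> collatz_steps(8)
8 is even -> collatz_steps(4)
4 is even -> collatz_steps(2)
2 is even -> collatz_steps(1)
Reached 1 after 14 steps
= 14


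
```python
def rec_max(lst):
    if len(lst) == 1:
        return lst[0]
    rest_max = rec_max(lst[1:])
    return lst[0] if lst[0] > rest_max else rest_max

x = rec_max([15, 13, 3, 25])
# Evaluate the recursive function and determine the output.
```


rec_max([15, 13, 3, 25])
= compare 15 with rec_max([13, 3, 25])
= compare 13 with rec_max([3, 25])
= compare 3 with rec_max([25])
Base: rec_max([25]) = 25
compare 3 with 25: max = 25
compare 13 with 25: max = 25
compare 15 with 25: max = 25
= 25


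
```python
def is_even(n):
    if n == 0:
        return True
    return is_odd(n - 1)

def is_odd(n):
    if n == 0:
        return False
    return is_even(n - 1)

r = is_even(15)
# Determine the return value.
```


is_even(15)
= is_odd(14)
= is_even(13)
= is_odd(12)
= is_even(11)
= is_odd(10)
= is_even(9)
= is_odd(8)
= is_even(7)
= is_odd(6)
= is_even(5)
= is_odd(4)
= is_even(3)
= is_odd(2)
= is_even(1)
= is_odd(0)
n == 0: return False
= False


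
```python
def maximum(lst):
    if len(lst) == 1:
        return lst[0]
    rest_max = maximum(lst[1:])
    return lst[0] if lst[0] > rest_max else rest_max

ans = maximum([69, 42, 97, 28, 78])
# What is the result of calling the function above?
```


maximum([69, 42, 97, 28, 78])
= compare 69 with maximum([42, 97, 28, 78])
= compare 42 with maximum([97, 28, 78])
= compare 97 with maximum([28, 78])
= compare 28 with maximum([78])
Base: maximum([78]) = 78
compare 28 with 78: max = 78
compare 97 with 78: max = 97
compare 42 with 97: max = 97
compare 69 with 97: max = 97
= 97


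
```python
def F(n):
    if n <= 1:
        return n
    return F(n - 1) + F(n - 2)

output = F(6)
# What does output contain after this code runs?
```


F(6)
= F(5) + F(4)
= (F(4) + F(3)) + F(4)
Computing bottom-up: F(0)=0, F(1)=1, F(2)=1, F(3)=2, F(4)=3, F(5)=5, F(6)=8
= 8


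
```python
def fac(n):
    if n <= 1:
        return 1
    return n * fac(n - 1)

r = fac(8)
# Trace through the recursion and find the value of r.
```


fac(8)
= 8 * fac(7)
= 8 * 7 * fac(6)
= 8 * 7 * 6 * fac(5)
= 8 * 7 * 6 * 5 * fac(4)
= 8 * 7 * 6 * 5 * 4 * fac(3)
= 8 * 7 * 6 * 5 * 4 * 3 * fac(2)
= 8 * 7 * 6 * 5 * 4 * 3 * 2 * fac(1)
= 8 * 7 * 6 * 5 * 4 * 3 * 2 * 1
= 40320


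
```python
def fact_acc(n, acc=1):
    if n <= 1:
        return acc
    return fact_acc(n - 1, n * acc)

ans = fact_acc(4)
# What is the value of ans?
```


fact_acc(4, 1)
= fact_acc(3, 4 * 1) = fact_acc(3, 4)
= fact_acc(2, 3 * 4) = fact_acc(2, 12)
= fact_acc(1, 2 * 12) = fact_acc(1, 24)
n <= 1, return acc = 24


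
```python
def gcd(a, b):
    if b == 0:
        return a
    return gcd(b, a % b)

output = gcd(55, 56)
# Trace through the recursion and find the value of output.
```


gcd(55, 56)
= gcd(56, 55 % 56) = gcd(56, 55)
= gcd(55, 56 % 55) = gcd(55, 1)
= gcd(1, 55 % 1) = gcd(1, 0)
b == 0, return a = 1


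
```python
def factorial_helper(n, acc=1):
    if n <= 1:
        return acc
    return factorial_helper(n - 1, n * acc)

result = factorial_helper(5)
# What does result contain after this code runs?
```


factorial_helper(5, 1)
= factorial_helper(4, 5 * 1) = factorial_helper(4, 5)
= factorial_helper(3, 4 * 5) = factorial_helper(3, 20)
= factorial_helper(2, 3 * 20) = factorial_helper(2, 60)
= factorial_helper(1, 2 * 60) = factorial_helper(1, 120)
n <= 1, return acc = 120


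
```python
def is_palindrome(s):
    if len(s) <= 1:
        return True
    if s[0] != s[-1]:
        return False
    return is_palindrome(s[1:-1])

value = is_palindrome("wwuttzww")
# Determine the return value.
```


is_palindrome("wwuttzww")
"wwuttzww": s[0]='w' == s[-1]='w' -> is_palindrome("wuttzw")
"wuttzw": s[0]='w' == s[-1]='w' -> is_palindrome("uttz")
"uttz": s[0]='u' != s[-1]='z' -> False
= False


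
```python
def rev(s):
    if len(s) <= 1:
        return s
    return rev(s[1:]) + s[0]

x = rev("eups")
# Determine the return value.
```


rev("eups")
= rev("ups") + "e"
= rev("ps") + "u" + "e"
= rev("s") + "p" + "u" + "e"
= "s" + "p" + "u" + "e"
= "spue"


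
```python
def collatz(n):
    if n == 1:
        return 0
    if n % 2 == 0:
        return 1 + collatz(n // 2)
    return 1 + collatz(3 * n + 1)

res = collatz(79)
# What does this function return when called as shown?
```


collatz(79)
79 is odd -> 3*79+1 = 238 -> collatz(238)
238 is even -> collatz(119)
119 is odd -> 3*119+1 = 358 -> collatz(358)
358 is even -> collatz(179)
179 is odd -> 3*179+1 = 538 -> collatz(538)
538 is even -> collatz(269)
269 is odd -> 3*269+1 = 808 -> collatz(808)
808 is even -> collatz(404)
404 is even -> collatz(202)
202 is even -> collatz(101)
101 is odd -> 3*101+1 = 304 -> collatz(304)
304 is even -> collatz(152)
152 is even -> collatz(76)
76 is even -> collatz(38)
38 is even -> collatz(19)
19 is odd -> 3*19+1 = 58 -> collatz(58)
58 is even -> collatz(29)
29 is odd -> 3*29+1 = 88 -> collatz(88)
88 is even -> collatz(44)
44 is even -> collatz(22)
22 is even -> collatz(11)
11 is odd -> 3*11+1 = 34 -> collatz(34)
34 is even -> collatz(17)
17 is odd -> 3*17+1 = 52 -> collatz(52)
52 is even -> collatz(26)
26 is even -> collatz(13)
13 is odd -> 3*13+1 = 40 -> collatz(40)
40 is even -> collatz(20)
20 is even -> collatz(10)
10 is even -> collatz(5)
5 is odd -> 3*5+1 = 16 -> collatz(16)
16 is even -> collatz(8)
8 is even -> collatz(4)
4 is even -> collatz(2)
2 is even -> collatz(1)
Reached 1 after 35 steps
= 35


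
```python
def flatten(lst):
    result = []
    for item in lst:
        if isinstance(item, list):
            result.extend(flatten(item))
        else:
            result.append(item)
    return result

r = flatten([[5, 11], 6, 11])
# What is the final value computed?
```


flatten([[5, 11], 6, 11])
Processing each element:
  [5, 11] is a list -> flatten recursively -> [5, 11]
  6 is not a list -> append 6
  11 is not a list -> append 11
= [5, 11, 6, 11]


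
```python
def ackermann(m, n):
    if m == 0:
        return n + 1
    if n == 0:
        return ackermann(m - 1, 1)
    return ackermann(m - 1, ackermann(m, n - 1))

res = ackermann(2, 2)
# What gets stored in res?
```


ackermann(2, 2)
= ackermann(1, ackermann(2, 1))
First compute ackermann(2, 1) = 5
= ackermann(1, 5)
= 7


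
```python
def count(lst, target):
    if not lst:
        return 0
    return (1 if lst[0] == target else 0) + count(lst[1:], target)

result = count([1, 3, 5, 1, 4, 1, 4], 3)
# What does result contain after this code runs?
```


count([1, 3, 5, 1, 4, 1, 4], 3)
lst[0]=1 != 3: 0 + count([3, 5, 1, 4, 1, 4], 3)
lst[0]=3 == 3: 1 + count([5, 1, 4, 1, 4], 3)
lst[0]=5 != 3: 0 + count([1, 4, 1, 4], 3)
lst[0]=1 != 3: 0 + count([4, 1, 4], 3)
lst[0]=4 != 3: 0 + count([1, 4], 3)
lst[0]=1 != 3: 0 + count([4], 3)
lst[0]=4 != 3: 0 + count([], 3)
= 1


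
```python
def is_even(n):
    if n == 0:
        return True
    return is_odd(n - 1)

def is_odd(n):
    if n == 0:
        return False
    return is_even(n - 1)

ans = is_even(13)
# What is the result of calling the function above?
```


is_even(13)
= is_odd(12)
= is_even(11)
= is_odd(10)
= is_even(9)
= is_odd(8)
= is_even(7)
= is_odd(6)
= is_even(5)
= is_odd(4)
= is_even(3)
= is_odd(2)
= is_even(1)
= is_odd(0)
n == 0: return False
= False


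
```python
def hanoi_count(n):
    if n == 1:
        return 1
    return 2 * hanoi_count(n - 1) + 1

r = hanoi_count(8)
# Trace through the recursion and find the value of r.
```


hanoi_count(8)
= 2 * hanoi_count(7) + 1
= 2 * (2 * hanoi_count(6) + 1) + 1
= 2 * (2 * (2 * hanoi_count(5) + 1) + 1) + 1
= 2 * (2 * (2 * (2 * hanoi_count(4) + 1) + 1) + 1) + 1
= 2 * (2 * (2 * (2 * (2 * hanoi_count(3) + 1) + 1) + 1) + 1) + 1
= 2 * (2 * (2 * (2 * (2 * (2 * hanoi_count(2) + 1) + 1) + 1) + 1) + 1) + 1
= 2 * (2 * (2 * (2 * (2 * (2 * (2 * hanoi_count(1) + 1) + 1) + 1) + 1) + 1) + 1) + 1
Now compute bottom-up:
hanoi_count(1) = 1
hanoi_count(2) = 2 * 1 + 1 = 3
hanoi_count(3) = 2 * 3 + 1 = 7
hanoi_count(4) = 2 * 7 + 1 = 15
hanoi_count(5) = 2 * 15 + 1 = 31
hanoi_count(6) = 2 * 31 + 1 = 63
hanoi_count(7) = 2 * 63 + 1 = 127
hanoi_count(8) = 2 * 127 + 1 = 255
= 255


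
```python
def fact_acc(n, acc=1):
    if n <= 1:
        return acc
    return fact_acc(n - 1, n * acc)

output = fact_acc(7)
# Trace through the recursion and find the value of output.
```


fact_acc(7, 1)
= fact_acc(6, 7 * 1) = fact_acc(6, 7)
= fact_acc(5, 6 * 7) = fact_acc(5, 42)
= fact_acc(4, 5 * 42) = fact_acc(4, 210)
= fact_acc(3, 4 * 210) = fact_acc(3, 840)
= fact_acc(2, 3 * 840) = fact_acc(2, 2520)
= fact_acc(1, 2 * 2520) = fact_acc(1, 5040)
n <= 1, return acc = 5040


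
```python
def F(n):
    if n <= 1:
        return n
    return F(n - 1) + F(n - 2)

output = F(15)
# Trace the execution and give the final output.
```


F(15)
= F(14) + F(13)
= (F(13) + F(12)) + F(13)
Computing bottom-up: F(0)=0, F(1)=1, F(2)=1, F(3)=2, F(4)=3, F(5)=5, F(6)=8, F(7)=13, F(8)=21, F(9)=34, F(10)=55, F(11)=89, F(12)=144, F(13)=233, F(14)=377, F(15)=610
= 610


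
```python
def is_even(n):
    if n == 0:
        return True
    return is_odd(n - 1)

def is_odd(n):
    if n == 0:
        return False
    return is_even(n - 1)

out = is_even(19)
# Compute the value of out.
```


is_even(19)
= is_odd(18)
= is_even(17)
= is_odd(16)
= is_even(15)
= is_odd(14)
= is_even(13)
= is_odd(12)
= is_even(11)
= is_odd(10)
= is_even(9)
= is_odd(8)
= is_even(7)
= is_odd(6)
= is_even(5)
= is_odd(4)
= is_even(3)
= is_odd(2)
= is_even(1)
= is_odd(0)
n == 0: return False
= False


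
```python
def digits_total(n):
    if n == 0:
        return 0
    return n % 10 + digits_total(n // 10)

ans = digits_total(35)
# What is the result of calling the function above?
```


digits_total(35)
= 5 + digits_total(3)
= 5 + 3 + digits_total(0)
= 5 + 3 + 0
= 8


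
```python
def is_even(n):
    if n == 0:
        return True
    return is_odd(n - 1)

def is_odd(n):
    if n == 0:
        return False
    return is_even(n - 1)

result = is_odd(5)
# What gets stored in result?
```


is_odd(5)
= is_even(4)
= is_odd(3)
= is_even(2)
= is_odd(1)
= is_even(0)
n == 0: return True
= True


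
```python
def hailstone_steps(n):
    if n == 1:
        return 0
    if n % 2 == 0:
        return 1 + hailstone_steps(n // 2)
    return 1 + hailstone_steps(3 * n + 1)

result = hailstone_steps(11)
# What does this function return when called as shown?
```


hailstone_steps(11)
11 is odd -> 3*11+1 = 34 -> hailstone_steps(34)
34 is even -> hailstone_steps(17)
17 is odd -> 3*17+1 = 52 -> hailstone_steps(52)
52 is even -> hailstone_steps(26)
26 is even -> hailstone_steps(13)
13 is odd -> 3*13+1 = 40 -> hailstone_steps(40)
40 is even -> hailstone_steps(20)
20 is even -> hailstone_steps(10)
10 is even -> hailstone_steps(5)
5 is odd -> 3*5+1 = 16 -> hailstone_steps(16)
16 is even -> hailstone_steps(8)
8 is even -> hailstone_steps(4)
4 is even -> hailstone_steps(2)
2 is even -> hailstone_steps(1)
Reached 1 after 14 steps
= 14


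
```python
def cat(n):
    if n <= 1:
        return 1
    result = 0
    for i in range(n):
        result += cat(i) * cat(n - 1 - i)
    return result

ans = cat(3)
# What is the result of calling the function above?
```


cat(3)
= sum of cat(i) * cat(3-1-i) for i in 0..2
First compute sub-values bottom-up:
  cat(0) = 1, cat(1) = 1
  cat(2) = 1*1 + 1*1 = 2
Now cat(3):
  cat(0)*cat(2) = 1*2 = 2
  cat(1)*cat(1) = 1*1 = 1
  cat(2)*cat(0) = 2*1 = 2
= 2 + 1 + 2
= 5


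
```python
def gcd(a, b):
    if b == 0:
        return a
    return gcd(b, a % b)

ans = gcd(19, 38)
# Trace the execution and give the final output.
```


gcd(19, 38)
= gcd(38, 19 % 38) = gcd(38, 19)
= gcd(19, 38 % 19) = gcd(19, 0)
b == 0, return a = 19


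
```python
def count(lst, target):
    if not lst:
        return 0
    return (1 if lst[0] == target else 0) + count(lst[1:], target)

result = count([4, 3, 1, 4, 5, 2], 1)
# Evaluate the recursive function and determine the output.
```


count([4, 3, 1, 4, 5, 2], 1)
lst[0]=4 != 1: 0 + count([3, 1, 4, 5, 2], 1)
lst[0]=3 != 1: 0 + count([1, 4, 5, 2], 1)
lst[0]=1 == 1: 1 + count([4, 5, 2], 1)
lst[0]=4 != 1: 0 + count([5, 2], 1)
lst[0]=5 != 1: 0 + count([2], 1)
lst[0]=2 != 1: 0 + count([], 1)
= 1


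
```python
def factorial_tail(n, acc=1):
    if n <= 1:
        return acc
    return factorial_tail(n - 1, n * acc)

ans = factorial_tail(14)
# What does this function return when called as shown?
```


factorial_tail(14, 1)
= factorial_tail(13, 14 * 1) = factorial_tail(13, 14)
= factorial_tail(12, 13 * 14) = factorial_tail(12, 182)
= factorial_tail(11, 12 * 182) = factorial_tail(11, 2184)
= factorial_tail(10, 11 * 2184) = factorial_tail(10, 24024)
= factorial_tail(9, 10 * 24024) = factorial_tail(9, 240240)
= factorial_tail(8, 9 * 240240) = factorial_tail(8, 2162160)
= factorial_tail(7, 8 * 2162160) = factorial_tail(7, 17297280)
= factorial_tail(6, 7 * 17297280) = factorial_tail(6, 121080960)
= factorial_tail(5, 6 * 121080960) = factorial_tail(5, 726485760)
= factorial_tail(4, 5 * 726485760) = factorial_tail(4, 3632428800)
= factorial_tail(3, 4 * 3632428800) = factorial_tail(3, 14529715200)
= factorial_tail(2, 3 * 14529715200) = factorial_tail(2, 43589145600)
= factorial_tail(1, 2 * 43589145600) = factorial_tail(1, 87178291200)
n <= 1, return acc = 87178291200


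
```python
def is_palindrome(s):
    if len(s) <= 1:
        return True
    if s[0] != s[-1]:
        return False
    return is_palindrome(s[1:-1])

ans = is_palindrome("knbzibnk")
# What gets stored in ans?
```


is_palindrome("knbzibnk")
"knbzibnk": s[0]='k' == s[-1]='k' -> is_palindrome("nbzibn")
"nbzibn": s[0]='n' == s[-1]='n' -> is_palindrome("bzib")
"bzib": s[0]='b' == s[-1]='b' -> is_palindrome("zi")
"zi": s[0]='z' != s[-1]='i' -> False
= False


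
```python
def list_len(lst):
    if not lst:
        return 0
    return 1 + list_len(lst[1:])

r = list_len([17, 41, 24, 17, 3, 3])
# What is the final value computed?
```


list_len([17, 41, 24, 17, 3, 3])
= 1 + list_len([41, 24, 17, 3, 3])
= 1 + 1 + list_len([24, 17, 3, 3])
= 1 + 1 + 1 + list_len([17, 3, 3])
= 1 + 1 + 1 + 1 + list_len([3, 3])
= 1 + 1 + 1 + 1 + 1 + list_len([3])
= 1 + 1 + 1 + 1 + 1 + 1 + list_len([])
= 1 + 1 + 1 + 1 + 1 + 1 + 0
= 6


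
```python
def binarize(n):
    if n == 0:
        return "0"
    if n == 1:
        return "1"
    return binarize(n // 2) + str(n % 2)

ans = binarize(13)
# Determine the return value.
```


binarize(13)
= binarize(6) + "1"
= binarize(3) + "0" + "1"
= binarize(1) + "1" + "0" + "1"
= "1" + "1" + "0" + "1"
= "1101"


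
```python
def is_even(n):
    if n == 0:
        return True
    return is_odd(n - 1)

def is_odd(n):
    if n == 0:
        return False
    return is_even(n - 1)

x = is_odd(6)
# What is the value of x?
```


is_odd(6)
= is_even(5)
= is_odd(4)
= is_even(3)
= is_odd(2)
= is_even(1)
= is_odd(0)
n == 0: return False
= False


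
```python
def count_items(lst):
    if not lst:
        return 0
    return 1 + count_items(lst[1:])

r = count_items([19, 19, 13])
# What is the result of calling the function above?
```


count_items([19, 19, 13])
= 1 + count_items([19, 13])
= 1 + 1 + count_items([13])
= 1 + 1 + 1 + count_items([])
= 1 + 1 + 1 + 0
= 3


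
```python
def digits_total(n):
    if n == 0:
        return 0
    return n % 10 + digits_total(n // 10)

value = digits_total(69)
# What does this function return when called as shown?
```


digits_total(69)
= 9 + digits_total(6)
= 9 + 6 + digits_total(0)
= 9 + 6 + 0
= 15


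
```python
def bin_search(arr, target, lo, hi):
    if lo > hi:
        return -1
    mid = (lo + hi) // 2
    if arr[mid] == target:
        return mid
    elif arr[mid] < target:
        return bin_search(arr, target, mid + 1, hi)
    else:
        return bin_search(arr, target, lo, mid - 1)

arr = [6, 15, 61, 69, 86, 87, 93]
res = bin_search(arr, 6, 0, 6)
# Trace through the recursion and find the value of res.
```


bin_search(arr, 6, 0, 6)
lo=0, hi=6, mid=3, arr[mid]=69
69 > 6, search left half
lo=0, hi=2, mid=1, arr[mid]=15
15 > 6, search left half
lo=0, hi=0, mid=0, arr[mid]=6
arr[0] == 6, found at index 0
= 0


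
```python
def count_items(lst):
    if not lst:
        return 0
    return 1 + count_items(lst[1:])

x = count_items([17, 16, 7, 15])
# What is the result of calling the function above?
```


count_items([17, 16, 7, 15])
= 1 + count_items([16, 7, 15])
= 1 + 1 + count_items([7, 15])
= 1 + 1 + 1 + count_items([15])
= 1 + 1 + 1 + 1 + count_items([])
= 1 + 1 + 1 + 1 + 0
= 4


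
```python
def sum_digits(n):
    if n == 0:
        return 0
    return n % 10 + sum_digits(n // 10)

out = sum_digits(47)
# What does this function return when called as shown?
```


sum_digits(47)
= 7 + sum_digits(4)
= 7 + 4 + sum_digits(0)
= 7 + 4 + 0
= 11


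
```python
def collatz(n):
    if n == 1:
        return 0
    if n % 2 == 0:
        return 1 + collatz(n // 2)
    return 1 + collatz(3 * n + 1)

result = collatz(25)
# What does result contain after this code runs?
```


collatz(25)
25 is odd -> 3*25+1 = 76 -> collatz(76)
76 is even -> collatz(38)
38 is even -> collatz(19)
19 is odd -> 3*19+1 = 58 -> collatz(58)
58 is even -> collatz(29)
29 is odd -> 3*29+1 = 88 -> collatz(88)
88 is even -> collatz(44)
44 is even -> collatz(22)
22 is even -> collatz(11)
11 is odd -> 3*11+1 = 34 -> collatz(34)
34 is even -> collatz(17)
17 is odd -> 3*17+1 = 52 -> collatz(52)
52 is even -> collatz(26)
26 is even -> collatz(13)
13 is odd -> 3*13+1 = 40 -> collatz(40)
40 is even -> collatz(20)
20 is even -> collatz(10)
10 is even -> collatz(5)
5 is odd -> 3*5+1 = 16 -> collatz(16)
16 is even -> collatz(8)
8 is even -> collatz(4)
4 is even -> collatz(2)
2 is even -> collatz(1)
Reached 1 after 23 steps
= 23
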